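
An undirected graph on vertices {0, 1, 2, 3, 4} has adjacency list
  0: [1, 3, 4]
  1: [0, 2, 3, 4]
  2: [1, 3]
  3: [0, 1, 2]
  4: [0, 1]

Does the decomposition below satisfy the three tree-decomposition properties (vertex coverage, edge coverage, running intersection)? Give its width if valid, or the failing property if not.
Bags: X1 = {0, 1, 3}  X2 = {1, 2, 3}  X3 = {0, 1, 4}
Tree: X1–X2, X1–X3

Checking the three conditions: (i) the bags cover all of {0, 1, 2, 3, 4}; (ii) for each edge, some bag contains both endpoints; (iii) the bags containing any fixed vertex form a subtree. All hold, so the decomposition is valid with width 3 − 1 = 2.

Yes; width 2.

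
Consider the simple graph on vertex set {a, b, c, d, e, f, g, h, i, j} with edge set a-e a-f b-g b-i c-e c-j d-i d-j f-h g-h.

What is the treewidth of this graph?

A width-2 tree decomposition is:
Bags: B1 = {c, e, j}  B2 = {a, e, j}  B3 = {a, f, j}  B4 = {f, h, j}  B5 = {g, h, j}  B6 = {b, g, j}  B7 = {b, i, j}  B8 = {d, i, j}
Tree: B1–B2, B2–B3, B3–B4, B4–B5, B5–B6, B6–B7, B7–B8
Each bag holds 3 vertices, so the decomposition has width 2, which upper-bounds the treewidth. The edges j–c–e–a–f–h–g–b–i–d–j form a cycle, so G is not a tree and its treewidth is at least 2. Combining the bounds, tw(G) = 2.

2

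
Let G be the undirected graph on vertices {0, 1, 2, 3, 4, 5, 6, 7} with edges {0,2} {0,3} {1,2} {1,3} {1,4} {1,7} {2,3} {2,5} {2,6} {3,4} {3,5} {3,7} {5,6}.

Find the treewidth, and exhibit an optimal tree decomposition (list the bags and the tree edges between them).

Every bag has size at most 3, so the width is 3 − 1 = 2 and tw(G) ≤ 2. Conversely, {0, 2, 3} is a clique of size 3, and the vertices of any clique must share a bag in every tree decomposition; so some bag has ≥ 3 vertices and tw(G) ≥ 2. Hence tw(G) = 2 exactly.

Treewidth 2.
Bags: B1 = {1, 2, 3}  B2 = {2, 3, 5}  B3 = {2, 5, 6}  B4 = {1, 3, 7}  B5 = {1, 3, 4}  B6 = {0, 2, 3}
Tree: B1–B2, B2–B3, B1–B4, B1–B5, B2–B6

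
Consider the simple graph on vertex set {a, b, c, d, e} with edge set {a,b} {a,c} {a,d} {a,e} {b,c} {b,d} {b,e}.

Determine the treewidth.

A width-2 tree decomposition is:
Bags: B1 = {a, b, e}  B2 = {a, b, c}  B3 = {a, b, d}
Tree: B1–B2, B1–B3
Every bag has size at most 3, so the width is 3 − 1 = 2 and tw(G) ≤ 2. Conversely, {a, b, d} is a clique of size 3, and the vertices of any clique must share a bag in every tree decomposition; so some bag has ≥ 3 vertices and tw(G) ≥ 2. Combining the bounds, tw(G) = 2.

2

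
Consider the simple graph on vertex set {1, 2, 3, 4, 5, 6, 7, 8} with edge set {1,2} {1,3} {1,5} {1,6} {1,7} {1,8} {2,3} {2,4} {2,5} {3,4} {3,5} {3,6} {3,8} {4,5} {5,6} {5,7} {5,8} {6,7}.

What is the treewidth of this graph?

3

A width-3 tree decomposition is:
Bags: B1 = {1, 3, 5, 8}  B2 = {1, 2, 3, 5}  B3 = {1, 3, 5, 6}  B4 = {2, 3, 4, 5}  B5 = {1, 5, 6, 7}
Tree: B1–B2, B1–B3, B2–B4, B3–B5
Each bag holds 4 vertices, so the decomposition has width 3, which upper-bounds the treewidth. For the lower bound, the 4 vertices {1, 3, 5, 8} are pairwise adjacent, and any tree decomposition puts a clique entirely inside one bag — forcing width ≥ 3. Therefore the treewidth is 3.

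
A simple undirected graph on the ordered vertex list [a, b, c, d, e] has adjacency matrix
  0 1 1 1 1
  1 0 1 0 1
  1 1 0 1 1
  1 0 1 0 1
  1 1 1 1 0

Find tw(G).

3

A width-3 tree decomposition is:
Bags: B1 = {a, c, d, e}  B2 = {a, b, c, e}
Tree: B1–B2
Every bag has size at most 4, so the width is 4 − 1 = 3 and tw(G) ≤ 3. For the lower bound, the 4 vertices {a, c, d, e} are pairwise adjacent, and any tree decomposition puts a clique entirely inside one bag — forcing width ≥ 3. The upper and lower bounds meet at 3, so that is the treewidth.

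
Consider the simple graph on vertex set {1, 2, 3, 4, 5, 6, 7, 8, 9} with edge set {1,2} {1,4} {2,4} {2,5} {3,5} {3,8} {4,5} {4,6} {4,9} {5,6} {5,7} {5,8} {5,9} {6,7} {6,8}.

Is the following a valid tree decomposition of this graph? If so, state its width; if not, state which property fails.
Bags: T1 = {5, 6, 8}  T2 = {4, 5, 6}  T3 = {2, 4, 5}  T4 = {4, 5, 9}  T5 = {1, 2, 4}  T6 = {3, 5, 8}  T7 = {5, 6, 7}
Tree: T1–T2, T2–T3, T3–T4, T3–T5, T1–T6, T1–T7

Checking the three conditions: (i) the bags cover all of {1, 2, 3, 4, 5, 6, 7, 8, 9}; (ii) for each edge, some bag contains both endpoints; (iii) the bags containing any fixed vertex form a subtree. All hold, so the decomposition is valid with width 3 − 1 = 2.

Yes; width 2.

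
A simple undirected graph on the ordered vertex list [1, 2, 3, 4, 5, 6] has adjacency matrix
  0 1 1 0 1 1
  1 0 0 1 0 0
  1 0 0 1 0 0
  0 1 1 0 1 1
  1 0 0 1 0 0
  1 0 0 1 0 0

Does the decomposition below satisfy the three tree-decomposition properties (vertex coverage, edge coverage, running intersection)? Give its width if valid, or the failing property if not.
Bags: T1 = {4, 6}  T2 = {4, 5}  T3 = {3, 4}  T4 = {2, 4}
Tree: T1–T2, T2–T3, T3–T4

No — vertex 1 appears in no bag.

A tree decomposition must satisfy three properties: every vertex lies in some bag; for every edge, both endpoints lie together in some bag; and for every vertex, the bags containing it form a connected subtree. Here vertex 1 appears in no bag, so the decomposition is invalid.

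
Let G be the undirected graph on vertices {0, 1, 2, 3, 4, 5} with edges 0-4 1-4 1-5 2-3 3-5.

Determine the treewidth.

1

A width-1 tree decomposition is:
Bags: B1 = {0, 4}  B2 = {1, 4}  B3 = {1, 5}  B4 = {3, 5}  B5 = {2, 3}
Tree: B1–B2, B2–B3, B3–B4, B4–B5
Each bag holds 2 vertices, so the decomposition has width 1, which upper-bounds the treewidth. G has an edge, so its treewidth is at least 1. The upper and lower bounds meet at 1, so that is the treewidth.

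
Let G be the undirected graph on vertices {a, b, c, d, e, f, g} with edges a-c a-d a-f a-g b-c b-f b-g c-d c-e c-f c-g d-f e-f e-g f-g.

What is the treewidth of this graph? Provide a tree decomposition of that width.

The largest bag has 4 vertices, giving width 3; this decomposition certifies tw(G) ≤ 3. On the other hand G contains the 4-clique {a, c, d, f}. A clique must lie in a single bag of any decomposition, so no decomposition can have width below 3. Therefore the treewidth is 3.

Treewidth 3.
One such decomposition:
Bags: B1 = {a, c, f, g}  B2 = {b, c, f, g}  B3 = {c, e, f, g}  B4 = {a, c, d, f}
Tree: B1–B2, B1–B3, B1–B4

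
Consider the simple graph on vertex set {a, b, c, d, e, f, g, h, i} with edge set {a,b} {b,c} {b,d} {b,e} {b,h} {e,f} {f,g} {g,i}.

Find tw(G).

1

A width-1 tree decomposition is:
Bags: B1 = {b, e}  B2 = {e, f}  B3 = {b, d}  B4 = {b, c}  B5 = {a, b}  B6 = {f, g}  B7 = {b, h}  B8 = {g, i}
Tree: B1–B2, B1–B3, B1–B4, B3–B5, B2–B6, B1–B7, B6–B8
Each bag holds 2 vertices, so the decomposition has width 1, which upper-bounds the treewidth. G has an edge, so its treewidth is at least 1. Combining the bounds, tw(G) = 1.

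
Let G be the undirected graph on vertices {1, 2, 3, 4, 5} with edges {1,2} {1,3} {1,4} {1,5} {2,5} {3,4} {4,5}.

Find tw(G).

A width-2 tree decomposition is:
Bags: B1 = {1, 3, 4}  B2 = {1, 4, 5}  B3 = {1, 2, 5}
Tree: B1–B2, B2–B3
Every bag has size at most 3, so the width is 3 − 1 = 2 and tw(G) ≤ 2. On the other hand G contains the 3-clique {1, 2, 5}. A clique must lie in a single bag of any decomposition, so no decomposition can have width below 2. Therefore the treewidth is 2.

2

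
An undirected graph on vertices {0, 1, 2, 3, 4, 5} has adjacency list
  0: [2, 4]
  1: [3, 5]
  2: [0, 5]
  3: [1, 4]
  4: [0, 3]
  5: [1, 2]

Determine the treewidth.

A width-2 tree decomposition is:
Bags: B1 = {1, 3, 4}  B2 = {1, 4, 5}  B3 = {2, 4, 5}  B4 = {0, 2, 4}
Tree: B1–B2, B2–B3, B3–B4
Each bag holds 3 vertices, so the decomposition has width 2, which upper-bounds the treewidth. Since 4–3–1–5–2–0–4 is a cycle in G, G is not acyclic. Forests are exactly the graphs of treewidth ≤ 1, so tw(G) ≥ 2. The upper and lower bounds meet at 2, so that is the treewidth.

2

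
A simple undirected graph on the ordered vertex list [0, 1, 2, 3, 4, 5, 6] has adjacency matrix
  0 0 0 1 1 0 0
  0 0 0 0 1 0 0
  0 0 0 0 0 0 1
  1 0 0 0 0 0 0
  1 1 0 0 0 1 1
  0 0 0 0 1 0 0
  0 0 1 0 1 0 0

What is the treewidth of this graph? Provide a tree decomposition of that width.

The largest bag has 2 vertices, giving width 1; this decomposition certifies tw(G) ≤ 1. Since G has at least one edge (e.g. 4–5), it is not an edgeless graph, so tw(G) ≥ 1. Therefore the treewidth is 1.

Treewidth 1.
One optimal decomposition is:
Bags: B1 = {4, 5}  B2 = {4, 6}  B3 = {0, 4}  B4 = {2, 6}  B5 = {0, 3}  B6 = {1, 4}
Tree: B1–B2, B1–B3, B2–B4, B3–B5, B3–B6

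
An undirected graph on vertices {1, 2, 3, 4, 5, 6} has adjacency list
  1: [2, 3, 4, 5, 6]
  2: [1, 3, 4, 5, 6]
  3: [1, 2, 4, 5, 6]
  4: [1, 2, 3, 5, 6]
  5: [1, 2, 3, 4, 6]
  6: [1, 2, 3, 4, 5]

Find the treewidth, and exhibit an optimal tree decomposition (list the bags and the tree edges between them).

Treewidth 5.
One such decomposition:
Bags: B1 = {1, 2, 3, 4, 5, 6}
Tree: (single bag)

With just one bag of size 6, the width is 6 − 1 = 5, so tw(G) ≤ 5. On the other hand G contains the 6-clique {1, 2, 3, 4, 5, 6}. A clique must lie in a single bag of any decomposition, so no decomposition can have width below 5. Hence tw(G) = 5 exactly.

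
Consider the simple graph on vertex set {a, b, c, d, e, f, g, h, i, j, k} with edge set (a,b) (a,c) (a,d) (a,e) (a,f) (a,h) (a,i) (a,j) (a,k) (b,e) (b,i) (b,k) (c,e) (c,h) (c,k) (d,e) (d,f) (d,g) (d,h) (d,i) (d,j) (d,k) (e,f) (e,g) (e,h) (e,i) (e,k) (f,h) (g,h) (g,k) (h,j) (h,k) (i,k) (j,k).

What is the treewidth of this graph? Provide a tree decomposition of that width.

Treewidth 4.
Bags: B1 = {a, d, h, j, k}  B2 = {a, d, e, h, k}  B3 = {a, d, e, i, k}  B4 = {d, e, g, h, k}  B5 = {a, d, e, f, h}  B6 = {a, c, e, h, k}  B7 = {a, b, e, i, k}
Tree: B1–B2, B2–B3, B2–B4, B2–B5, B2–B6, B3–B7

The largest bag has 5 vertices, giving width 4; this decomposition certifies tw(G) ≤ 4. Conversely, {a, d, e, f, h} is a clique of size 5, and the vertices of any clique must share a bag in every tree decomposition; so some bag has ≥ 5 vertices and tw(G) ≥ 4. The upper and lower bounds meet at 4, so that is the treewidth.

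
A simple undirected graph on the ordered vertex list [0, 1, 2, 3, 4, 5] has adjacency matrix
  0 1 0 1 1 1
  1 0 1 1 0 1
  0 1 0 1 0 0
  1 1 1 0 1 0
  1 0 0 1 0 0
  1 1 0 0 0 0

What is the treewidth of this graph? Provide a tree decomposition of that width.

The largest bag has 3 vertices, giving width 2; this decomposition certifies tw(G) ≤ 2. For the lower bound, the 3 vertices {0, 1, 3} are pairwise adjacent, and any tree decomposition puts a clique entirely inside one bag — forcing width ≥ 2. Combining the bounds, tw(G) = 2.

Treewidth 2.
One such decomposition:
Bags: B1 = {0, 3, 4}  B2 = {0, 1, 3}  B3 = {1, 2, 3}  B4 = {0, 1, 5}
Tree: B1–B2, B2–B3, B2–B4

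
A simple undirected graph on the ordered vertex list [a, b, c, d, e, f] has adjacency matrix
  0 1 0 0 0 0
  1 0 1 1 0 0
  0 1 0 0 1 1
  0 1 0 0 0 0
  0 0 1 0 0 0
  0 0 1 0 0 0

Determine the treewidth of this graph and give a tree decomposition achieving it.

Treewidth 1.
One optimal decomposition is:
Bags: B1 = {b, c}  B2 = {b, d}  B3 = {c, f}  B4 = {c, e}  B5 = {a, b}
Tree: B1–B2, B1–B3, B3–B4, B1–B5

Every bag has size at most 2, so the width is 2 − 1 = 1 and tw(G) ≤ 1. G has an edge, so its treewidth is at least 1. Therefore the treewidth is 1.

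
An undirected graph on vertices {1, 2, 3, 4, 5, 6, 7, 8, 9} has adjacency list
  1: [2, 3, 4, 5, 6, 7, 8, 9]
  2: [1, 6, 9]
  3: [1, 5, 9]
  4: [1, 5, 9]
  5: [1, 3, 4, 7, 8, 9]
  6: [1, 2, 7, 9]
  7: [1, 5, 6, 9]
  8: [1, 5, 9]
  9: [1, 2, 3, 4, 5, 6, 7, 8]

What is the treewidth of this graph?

A width-3 tree decomposition is:
Bags: B1 = {1, 4, 5, 9}  B2 = {1, 3, 5, 9}  B3 = {1, 5, 7, 9}  B4 = {1, 6, 7, 9}  B5 = {1, 2, 6, 9}  B6 = {1, 5, 8, 9}
Tree: B1–B2, B2–B3, B3–B4, B4–B5, B2–B6
Each bag holds 4 vertices, so the decomposition has width 3, which upper-bounds the treewidth. For the lower bound, the 4 vertices {1, 2, 6, 9} are pairwise adjacent, and any tree decomposition puts a clique entirely inside one bag — forcing width ≥ 3. Combining the bounds, tw(G) = 3.

3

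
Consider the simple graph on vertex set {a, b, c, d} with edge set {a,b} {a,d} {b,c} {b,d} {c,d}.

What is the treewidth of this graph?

A width-2 tree decomposition is:
Bags: B1 = {a, b, d}  B2 = {b, c, d}
Tree: B1–B2
Every bag has size at most 3, so the width is 3 − 1 = 2 and tw(G) ≤ 2. For the lower bound, the 3 vertices {b, c, d} are pairwise adjacent, and any tree decomposition puts a clique entirely inside one bag — forcing width ≥ 2. The upper and lower bounds meet at 2, so that is the treewidth.

2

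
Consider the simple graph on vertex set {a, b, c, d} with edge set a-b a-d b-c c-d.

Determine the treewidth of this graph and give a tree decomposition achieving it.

Each bag holds 3 vertices, so the decomposition has width 2, which upper-bounds the treewidth. Since d–c–b–a–d is a cycle in G, G is not acyclic. Forests are exactly the graphs of treewidth ≤ 1, so tw(G) ≥ 2. Therefore the treewidth is 2.

Treewidth 2.
One such decomposition:
Bags: B1 = {b, c, d}  B2 = {a, b, d}
Tree: B1–B2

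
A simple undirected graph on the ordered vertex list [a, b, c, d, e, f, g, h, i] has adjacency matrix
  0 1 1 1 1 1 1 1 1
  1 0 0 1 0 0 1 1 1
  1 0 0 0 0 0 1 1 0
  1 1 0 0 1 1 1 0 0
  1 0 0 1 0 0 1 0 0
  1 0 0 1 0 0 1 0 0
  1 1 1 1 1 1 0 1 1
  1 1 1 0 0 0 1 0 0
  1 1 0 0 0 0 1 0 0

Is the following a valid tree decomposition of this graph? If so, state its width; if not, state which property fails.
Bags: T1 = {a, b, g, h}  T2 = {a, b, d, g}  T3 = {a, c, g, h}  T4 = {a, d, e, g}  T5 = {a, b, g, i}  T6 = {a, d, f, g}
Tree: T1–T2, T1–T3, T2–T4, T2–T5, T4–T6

Every vertex of G appears in some bag (union = {a, b, c, d, e, f, g, h, i}); every edge is covered by a bag; and for each vertex v the set of bags containing v is connected in the bag tree. The decomposition is therefore valid. The largest bag has 4 vertices, so the width is 3.

Yes; width 3.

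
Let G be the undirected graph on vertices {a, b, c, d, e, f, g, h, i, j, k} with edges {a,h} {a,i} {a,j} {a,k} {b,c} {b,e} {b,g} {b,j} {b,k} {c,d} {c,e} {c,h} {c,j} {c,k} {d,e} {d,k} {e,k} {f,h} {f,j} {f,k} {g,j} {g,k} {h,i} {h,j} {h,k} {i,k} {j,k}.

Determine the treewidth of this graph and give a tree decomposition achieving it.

Treewidth 3.
One optimal decomposition is:
Bags: B1 = {b, c, j, k}  B2 = {b, g, j, k}  B3 = {c, h, j, k}  B4 = {a, h, j, k}  B5 = {a, h, i, k}  B6 = {b, c, e, k}  B7 = {f, h, j, k}  B8 = {c, d, e, k}
Tree: B1–B2, B1–B3, B3–B4, B4–B5, B1–B6, B4–B7, B6–B8

Every bag has size at most 4, so the width is 4 − 1 = 3 and tw(G) ≤ 3. For the lower bound, the 4 vertices {c, d, e, k} are pairwise adjacent, and any tree decomposition puts a clique entirely inside one bag — forcing width ≥ 3. Therefore the treewidth is 3.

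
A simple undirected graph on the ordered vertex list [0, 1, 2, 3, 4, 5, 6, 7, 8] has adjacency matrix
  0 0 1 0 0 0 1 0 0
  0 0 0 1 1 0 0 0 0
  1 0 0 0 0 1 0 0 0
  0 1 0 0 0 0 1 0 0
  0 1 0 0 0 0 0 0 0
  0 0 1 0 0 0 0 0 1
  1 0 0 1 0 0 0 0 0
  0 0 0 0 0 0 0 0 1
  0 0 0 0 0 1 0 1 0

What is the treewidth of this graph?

A width-1 tree decomposition is:
Bags: B1 = {1, 4}  B2 = {1, 3}  B3 = {3, 6}  B4 = {0, 6}  B5 = {0, 2}  B6 = {2, 5}  B7 = {5, 8}  B8 = {7, 8}
Tree: B1–B2, B2–B3, B3–B4, B4–B5, B5–B6, B6–B7, B7–B8
The largest bag has 2 vertices, giving width 1; this decomposition certifies tw(G) ≤ 1. Any graph with an edge has treewidth ≥ 1, and G has the edge 4–1. Therefore the treewidth is 1.

1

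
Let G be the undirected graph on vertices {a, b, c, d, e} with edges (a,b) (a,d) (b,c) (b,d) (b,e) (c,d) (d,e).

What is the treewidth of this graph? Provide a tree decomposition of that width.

Treewidth 2.
Bags: B1 = {b, d, e}  B2 = {a, b, d}  B3 = {b, c, d}
Tree: B1–B2, B2–B3

Every bag has size at most 3, so the width is 3 − 1 = 2 and tw(G) ≤ 2. For the lower bound, the 3 vertices {b, d, e} are pairwise adjacent, and any tree decomposition puts a clique entirely inside one bag — forcing width ≥ 2. The upper and lower bounds meet at 2, so that is the treewidth.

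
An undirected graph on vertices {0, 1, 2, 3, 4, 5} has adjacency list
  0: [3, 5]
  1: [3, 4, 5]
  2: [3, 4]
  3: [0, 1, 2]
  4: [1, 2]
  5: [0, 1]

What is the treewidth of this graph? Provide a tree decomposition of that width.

Each bag holds 3 vertices, so the decomposition has width 2, which upper-bounds the treewidth. The edges 4–2–3–1–4 form a cycle, so G is not a tree and its treewidth is at least 2. The upper and lower bounds meet at 2, so that is the treewidth.

Treewidth 2.
One such decomposition:
Bags: B1 = {1, 2, 4}  B2 = {1, 2, 3}  B3 = {1, 3, 5}  B4 = {0, 3, 5}
Tree: B1–B2, B2–B3, B3–B4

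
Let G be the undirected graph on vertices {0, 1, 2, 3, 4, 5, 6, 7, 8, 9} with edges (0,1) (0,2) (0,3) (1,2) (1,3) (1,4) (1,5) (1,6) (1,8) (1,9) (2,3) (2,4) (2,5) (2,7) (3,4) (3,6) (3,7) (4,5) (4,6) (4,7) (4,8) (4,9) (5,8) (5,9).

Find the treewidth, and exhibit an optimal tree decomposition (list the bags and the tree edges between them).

Treewidth 3.
Bags: B1 = {1, 2, 4, 5}  B2 = {1, 2, 3, 4}  B3 = {1, 4, 5, 8}  B4 = {0, 1, 2, 3}  B5 = {1, 3, 4, 6}  B6 = {2, 3, 4, 7}  B7 = {1, 4, 5, 9}
Tree: B1–B2, B1–B3, B2–B4, B2–B5, B2–B6, B3–B7

The largest bag has 4 vertices, giving width 3; this decomposition certifies tw(G) ≤ 3. For the lower bound, the 4 vertices {0, 1, 2, 3} are pairwise adjacent, and any tree decomposition puts a clique entirely inside one bag — forcing width ≥ 3. Combining the bounds, tw(G) = 3.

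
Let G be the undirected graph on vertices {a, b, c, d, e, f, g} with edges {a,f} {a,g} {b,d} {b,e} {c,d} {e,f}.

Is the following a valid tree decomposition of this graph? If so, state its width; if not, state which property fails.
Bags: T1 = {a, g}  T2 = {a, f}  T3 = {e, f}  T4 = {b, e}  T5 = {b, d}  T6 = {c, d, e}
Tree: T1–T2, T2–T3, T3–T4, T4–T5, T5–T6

No — bags containing vertex e are not connected in the tree.

A tree decomposition must satisfy three properties: every vertex lies in some bag; for every edge, both endpoints lie together in some bag; and for every vertex, the bags containing it form a connected subtree. Here bags containing vertex e are not connected in the tree, so the decomposition is invalid.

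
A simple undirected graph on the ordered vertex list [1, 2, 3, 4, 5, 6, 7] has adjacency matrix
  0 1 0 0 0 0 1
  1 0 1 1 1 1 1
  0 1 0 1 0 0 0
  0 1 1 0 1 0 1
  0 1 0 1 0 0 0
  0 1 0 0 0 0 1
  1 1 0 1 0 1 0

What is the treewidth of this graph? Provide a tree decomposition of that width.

Every bag has size at most 3, so the width is 3 − 1 = 2 and tw(G) ≤ 2. Conversely, {1, 2, 7} is a clique of size 3, and the vertices of any clique must share a bag in every tree decomposition; so some bag has ≥ 3 vertices and tw(G) ≥ 2. The upper and lower bounds meet at 2, so that is the treewidth.

Treewidth 2.
One optimal decomposition is:
Bags: B1 = {2, 6, 7}  B2 = {2, 4, 7}  B3 = {2, 4, 5}  B4 = {1, 2, 7}  B5 = {2, 3, 4}
Tree: B1–B2, B2–B3, B2–B4, B3–B5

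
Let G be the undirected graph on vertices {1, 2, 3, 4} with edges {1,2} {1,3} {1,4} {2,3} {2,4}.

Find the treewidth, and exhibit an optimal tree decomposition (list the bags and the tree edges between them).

Treewidth 2.
One optimal decomposition is:
Bags: B1 = {1, 2, 3}  B2 = {1, 2, 4}
Tree: B1–B2

Every bag has size at most 3, so the width is 3 − 1 = 2 and tw(G) ≤ 2. On the other hand G contains the 3-clique {1, 2, 3}. A clique must lie in a single bag of any decomposition, so no decomposition can have width below 2. Hence tw(G) = 2 exactly.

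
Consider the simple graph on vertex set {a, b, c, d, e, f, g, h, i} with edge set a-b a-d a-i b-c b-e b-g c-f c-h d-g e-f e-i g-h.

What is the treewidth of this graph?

A width-3 tree decomposition is:
Bags: B1 = {a, e, f, i}  B2 = {a, b, e, f}  B3 = {a, b, c, f}  B4 = {a, b, c, d}  B5 = {b, c, d, g}  B6 = {c, d, g, h}
Tree: B1–B2, B2–B3, B3–B4, B4–B5, B5–B6
The largest bag has 4 vertices, giving width 3; this decomposition certifies tw(G) ≤ 3. For the lower bound: the 4 vertex sets {e,f,i}, {a}, {b}, {c,d,g,h} are disjoint, each induces a connected subgraph, and every pair is joined by at least one edge of G. Contracting each set to a single vertex therefore yields K_{4} as a minor, and since treewidth is minor-monotone, tw(G) ≥ tw(K_{4}) = 3. The upper and lower bounds meet at 3, so that is the treewidth.

3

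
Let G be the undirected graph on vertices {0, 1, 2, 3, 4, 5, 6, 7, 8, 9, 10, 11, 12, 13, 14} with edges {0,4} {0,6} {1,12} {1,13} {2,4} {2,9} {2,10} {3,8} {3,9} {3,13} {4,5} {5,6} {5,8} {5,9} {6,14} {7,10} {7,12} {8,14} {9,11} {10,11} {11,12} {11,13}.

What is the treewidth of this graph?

A width-3 tree decomposition is:
Bags: B1 = {1, 7, 10, 12}  B2 = {1, 10, 11, 12}  B3 = {1, 10, 11, 13}  B4 = {2, 10, 11, 13}  B5 = {2, 9, 11, 13}  B6 = {2, 3, 9, 13}  B7 = {2, 3, 4, 9}  B8 = {3, 4, 5, 9}  B9 = {3, 4, 5, 8}  B10 = {0, 4, 5, 8}  B11 = {0, 5, 6, 8}  B12 = {0, 6, 8, 14}
Tree: B1–B2, B2–B3, B3–B4, B4–B5, B5–B6, B6–B7, B7–B8, B8–B9, B9–B10, B10–B11, B11–B12
Each bag holds 4 vertices, so the decomposition has width 3, which upper-bounds the treewidth. For the lower bound: the 4 vertex sets {1,7,12}, {10}, {11}, {2,3,9,13} are disjoint, each induces a connected subgraph, and every pair is joined by at least one edge of G. Contracting each set to a single vertex therefore yields K_{4} as a minor, and since treewidth is minor-monotone, tw(G) ≥ tw(K_{4}) = 3. Hence tw(G) = 3 exactly.

3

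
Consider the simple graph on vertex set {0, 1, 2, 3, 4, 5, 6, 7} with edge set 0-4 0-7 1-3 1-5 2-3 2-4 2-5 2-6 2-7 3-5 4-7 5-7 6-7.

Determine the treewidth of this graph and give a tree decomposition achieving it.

Every bag has size at most 3, so the width is 3 − 1 = 2 and tw(G) ≤ 2. For the lower bound, the 3 vertices {0, 4, 7} are pairwise adjacent, and any tree decomposition puts a clique entirely inside one bag — forcing width ≥ 2. Combining the bounds, tw(G) = 2.

Treewidth 2.
One such decomposition:
Bags: B1 = {2, 5, 7}  B2 = {2, 3, 5}  B3 = {1, 3, 5}  B4 = {2, 4, 7}  B5 = {0, 4, 7}  B6 = {2, 6, 7}
Tree: B1–B2, B2–B3, B1–B4, B4–B5, B4–B6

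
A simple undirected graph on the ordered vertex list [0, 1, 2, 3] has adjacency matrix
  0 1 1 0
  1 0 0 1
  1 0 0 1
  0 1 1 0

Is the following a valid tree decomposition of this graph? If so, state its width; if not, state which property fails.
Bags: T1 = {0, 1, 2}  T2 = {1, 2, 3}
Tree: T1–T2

Vertex coverage: the bags together contain {0, 1, 2, 3}, the full vertex set. Edge coverage: each edge of G has both endpoints in at least one bag. Running intersection: for every vertex, the bags containing it form a connected subtree. All three properties hold, so this is a valid tree decomposition of width max|bag| − 1 = 2, and hence tw(G) ≤ 2.

Yes; width 2.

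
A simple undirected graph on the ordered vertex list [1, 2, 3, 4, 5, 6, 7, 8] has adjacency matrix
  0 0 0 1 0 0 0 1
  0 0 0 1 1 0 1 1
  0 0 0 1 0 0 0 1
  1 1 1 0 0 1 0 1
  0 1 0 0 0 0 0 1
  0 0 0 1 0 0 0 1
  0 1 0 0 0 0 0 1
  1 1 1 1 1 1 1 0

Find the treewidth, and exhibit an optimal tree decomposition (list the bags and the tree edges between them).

The largest bag has 3 vertices, giving width 2; this decomposition certifies tw(G) ≤ 2. Conversely, {1, 4, 8} is a clique of size 3, and the vertices of any clique must share a bag in every tree decomposition; so some bag has ≥ 3 vertices and tw(G) ≥ 2. Therefore the treewidth is 2.

Treewidth 2.
One optimal decomposition is:
Bags: B1 = {2, 4, 8}  B2 = {3, 4, 8}  B3 = {1, 4, 8}  B4 = {2, 5, 8}  B5 = {2, 7, 8}  B6 = {4, 6, 8}
Tree: B1–B2, B2–B3, B1–B4, B1–B5, B1–B6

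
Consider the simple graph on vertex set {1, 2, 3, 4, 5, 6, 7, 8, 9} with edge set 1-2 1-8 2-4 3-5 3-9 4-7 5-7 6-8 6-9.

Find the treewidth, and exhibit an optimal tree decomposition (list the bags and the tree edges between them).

Treewidth 2.
One optimal decomposition is:
Bags: B1 = {3, 5, 9}  B2 = {5, 7, 9}  B3 = {4, 7, 9}  B4 = {2, 4, 9}  B5 = {1, 2, 9}  B6 = {1, 8, 9}  B7 = {6, 8, 9}
Tree: B1–B2, B2–B3, B3–B4, B4–B5, B5–B6, B6–B7

The largest bag has 3 vertices, giving width 2; this decomposition certifies tw(G) ≤ 2. Since 9–3–5–7–4–2–1–8–6–9 is a cycle in G, G is not acyclic. Forests are exactly the graphs of treewidth ≤ 1, so tw(G) ≥ 2. The upper and lower bounds meet at 2, so that is the treewidth.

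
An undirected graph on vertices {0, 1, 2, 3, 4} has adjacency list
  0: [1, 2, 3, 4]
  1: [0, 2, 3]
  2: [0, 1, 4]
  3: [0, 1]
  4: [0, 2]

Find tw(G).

A width-2 tree decomposition is:
Bags: B1 = {0, 1, 2}  B2 = {0, 2, 4}  B3 = {0, 1, 3}
Tree: B1–B2, B1–B3
Every bag has size at most 3, so the width is 3 − 1 = 2 and tw(G) ≤ 2. On the other hand G contains the 3-clique {0, 1, 2}. A clique must lie in a single bag of any decomposition, so no decomposition can have width below 2. Therefore the treewidth is 2.

2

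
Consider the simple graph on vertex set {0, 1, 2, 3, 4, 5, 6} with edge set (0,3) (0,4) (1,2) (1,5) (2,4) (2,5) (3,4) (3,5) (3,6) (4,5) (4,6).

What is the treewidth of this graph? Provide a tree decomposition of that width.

Each bag holds 3 vertices, so the decomposition has width 2, which upper-bounds the treewidth. For the lower bound, the 3 vertices {1, 2, 5} are pairwise adjacent, and any tree decomposition puts a clique entirely inside one bag — forcing width ≥ 2. Therefore the treewidth is 2.

Treewidth 2.
One optimal decomposition is:
Bags: B1 = {3, 4, 5}  B2 = {0, 3, 4}  B3 = {2, 4, 5}  B4 = {3, 4, 6}  B5 = {1, 2, 5}
Tree: B1–B2, B1–B3, B1–B4, B3–B5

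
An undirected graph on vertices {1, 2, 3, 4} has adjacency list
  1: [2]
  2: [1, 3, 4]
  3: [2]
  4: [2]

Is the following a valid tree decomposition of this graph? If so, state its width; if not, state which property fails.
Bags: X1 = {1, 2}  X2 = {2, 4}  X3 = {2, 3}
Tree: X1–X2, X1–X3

Checking the three conditions: (i) the bags cover all of {1, 2, 3, 4}; (ii) for each edge, some bag contains both endpoints; (iii) the bags containing any fixed vertex form a subtree. All hold, so the decomposition is valid with width 2 − 1 = 1.

Yes; width 1.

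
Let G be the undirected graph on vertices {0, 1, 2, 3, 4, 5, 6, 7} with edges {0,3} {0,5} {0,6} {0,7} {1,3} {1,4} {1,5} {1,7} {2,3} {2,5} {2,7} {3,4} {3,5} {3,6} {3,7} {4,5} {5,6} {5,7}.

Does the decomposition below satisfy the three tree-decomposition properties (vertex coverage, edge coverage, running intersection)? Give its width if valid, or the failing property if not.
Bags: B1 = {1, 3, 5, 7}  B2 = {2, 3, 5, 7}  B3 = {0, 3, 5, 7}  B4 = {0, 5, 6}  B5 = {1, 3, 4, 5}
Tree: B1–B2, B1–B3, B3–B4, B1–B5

A tree decomposition must satisfy three properties: every vertex lies in some bag; for every edge, both endpoints lie together in some bag; and for every vertex, the bags containing it form a connected subtree. Here edge (3,6) lies in no bag, so the decomposition is invalid.

No — edge (3,6) lies in no bag.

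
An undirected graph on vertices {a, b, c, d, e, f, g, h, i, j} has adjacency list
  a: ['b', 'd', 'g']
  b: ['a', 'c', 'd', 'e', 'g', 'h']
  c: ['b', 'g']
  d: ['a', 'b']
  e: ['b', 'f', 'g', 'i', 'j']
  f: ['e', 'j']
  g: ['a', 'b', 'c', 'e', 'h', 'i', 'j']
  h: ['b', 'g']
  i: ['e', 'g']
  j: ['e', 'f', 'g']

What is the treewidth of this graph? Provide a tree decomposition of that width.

The largest bag has 3 vertices, giving width 2; this decomposition certifies tw(G) ≤ 2. On the other hand G contains the 3-clique {a, b, d}. A clique must lie in a single bag of any decomposition, so no decomposition can have width below 2. Therefore the treewidth is 2.

Treewidth 2.
One optimal decomposition is:
Bags: B1 = {b, e, g}  B2 = {a, b, g}  B3 = {a, b, d}  B4 = {b, g, h}  B5 = {b, c, g}  B6 = {e, g, i}  B7 = {e, g, j}  B8 = {e, f, j}
Tree: B1–B2, B2–B3, B2–B4, B2–B5, B1–B6, B1–B7, B7–B8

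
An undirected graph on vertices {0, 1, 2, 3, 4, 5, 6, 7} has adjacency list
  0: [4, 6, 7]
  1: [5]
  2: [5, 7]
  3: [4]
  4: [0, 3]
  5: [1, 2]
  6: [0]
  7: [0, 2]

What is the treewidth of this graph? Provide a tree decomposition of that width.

Treewidth 1.
Bags: B1 = {2, 5}  B2 = {2, 7}  B3 = {0, 7}  B4 = {1, 5}  B5 = {0, 4}  B6 = {3, 4}  B7 = {0, 6}
Tree: B1–B2, B2–B3, B1–B4, B3–B5, B5–B6, B5–B7

Each bag holds 2 vertices, so the decomposition has width 1, which upper-bounds the treewidth. G has an edge, so its treewidth is at least 1. The upper and lower bounds meet at 1, so that is the treewidth.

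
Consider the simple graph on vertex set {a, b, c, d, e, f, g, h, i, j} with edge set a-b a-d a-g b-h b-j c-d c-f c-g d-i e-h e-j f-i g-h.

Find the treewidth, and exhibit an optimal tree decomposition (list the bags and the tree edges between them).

Treewidth 2.
One such decomposition:
Bags: B1 = {d, f, i}  B2 = {c, d, f}  B3 = {a, c, d}  B4 = {a, c, g}  B5 = {a, b, g}  B6 = {b, g, h}  B7 = {b, h, j}  B8 = {e, h, j}
Tree: B1–B2, B2–B3, B3–B4, B4–B5, B5–B6, B6–B7, B7–B8

The largest bag has 3 vertices, giving width 2; this decomposition certifies tw(G) ≤ 2. For the lower bound, G contains the cycle i–f–c–d–i, so G is not a forest; only forests have treewidth ≤ 1, hence tw(G) ≥ 2. Combining the bounds, tw(G) = 2.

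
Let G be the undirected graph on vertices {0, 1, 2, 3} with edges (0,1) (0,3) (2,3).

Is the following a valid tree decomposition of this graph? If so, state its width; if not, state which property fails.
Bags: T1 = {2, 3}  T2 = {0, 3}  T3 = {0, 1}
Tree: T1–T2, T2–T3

Every vertex of G appears in some bag (union = {0, 1, 2, 3}); every edge is covered by a bag; and for each vertex v the set of bags containing v is connected in the bag tree. The decomposition is therefore valid. The largest bag has 2 vertices, so the width is 1.

Yes; width 1.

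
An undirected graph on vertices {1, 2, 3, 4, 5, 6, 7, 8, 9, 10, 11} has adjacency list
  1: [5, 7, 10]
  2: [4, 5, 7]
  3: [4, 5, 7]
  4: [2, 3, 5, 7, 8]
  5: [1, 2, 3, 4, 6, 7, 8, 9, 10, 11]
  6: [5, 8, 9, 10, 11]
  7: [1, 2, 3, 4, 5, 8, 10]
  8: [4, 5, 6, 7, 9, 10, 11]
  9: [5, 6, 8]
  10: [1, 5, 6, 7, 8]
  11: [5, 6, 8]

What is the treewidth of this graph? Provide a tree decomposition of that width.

Each bag holds 4 vertices, so the decomposition has width 3, which upper-bounds the treewidth. On the other hand G contains the 4-clique {5, 6, 8, 9}. A clique must lie in a single bag of any decomposition, so no decomposition can have width below 3. Therefore the treewidth is 3.

Treewidth 3.
One such decomposition:
Bags: B1 = {4, 5, 7, 8}  B2 = {5, 7, 8, 10}  B3 = {5, 6, 8, 10}  B4 = {3, 4, 5, 7}  B5 = {5, 6, 8, 9}  B6 = {1, 5, 7, 10}  B7 = {5, 6, 8, 11}  B8 = {2, 4, 5, 7}
Tree: B1–B2, B2–B3, B1–B4, B3–B5, B2–B6, B3–B7, B1–B8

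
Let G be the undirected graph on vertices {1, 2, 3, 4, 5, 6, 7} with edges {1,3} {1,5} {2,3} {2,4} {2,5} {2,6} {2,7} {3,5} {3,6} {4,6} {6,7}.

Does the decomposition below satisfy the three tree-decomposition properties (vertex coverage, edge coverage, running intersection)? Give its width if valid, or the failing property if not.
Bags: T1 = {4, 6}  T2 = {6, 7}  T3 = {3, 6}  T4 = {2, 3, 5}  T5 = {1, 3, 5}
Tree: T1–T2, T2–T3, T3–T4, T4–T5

A tree decomposition must satisfy three properties: every vertex lies in some bag; for every edge, both endpoints lie together in some bag; and for every vertex, the bags containing it form a connected subtree. Here edge (2,6) lies in no bag, so the decomposition is invalid.

No — edge (2,6) lies in no bag.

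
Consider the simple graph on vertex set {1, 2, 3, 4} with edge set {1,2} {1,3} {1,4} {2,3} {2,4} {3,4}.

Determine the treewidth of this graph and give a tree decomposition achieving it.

Treewidth 3.
Bags: B1 = {1, 2, 3, 4}
Tree: (single bag)

With just one bag of size 4, the width is 4 − 1 = 3, so tw(G) ≤ 3. Conversely, {1, 2, 3, 4} is a clique of size 4, and the vertices of any clique must share a bag in every tree decomposition; so some bag has ≥ 4 vertices and tw(G) ≥ 3. Hence tw(G) = 3 exactly.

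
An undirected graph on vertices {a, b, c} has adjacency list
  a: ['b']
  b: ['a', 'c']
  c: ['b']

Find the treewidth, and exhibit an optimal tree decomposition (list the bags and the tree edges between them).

Treewidth 1.
Bags: B1 = {b, c}  B2 = {a, b}
Tree: B1–B2

Every bag has size at most 2, so the width is 2 − 1 = 1 and tw(G) ≤ 1. Since G has at least one edge (e.g. c–b), it is not an edgeless graph, so tw(G) ≥ 1. Therefore the treewidth is 1.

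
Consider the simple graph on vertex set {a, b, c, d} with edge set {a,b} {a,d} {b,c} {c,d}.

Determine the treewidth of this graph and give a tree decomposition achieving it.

The largest bag has 3 vertices, giving width 2; this decomposition certifies tw(G) ≤ 2. For the lower bound, G contains the cycle a–b–c–d–a, so G is not a forest; only forests have treewidth ≤ 1, hence tw(G) ≥ 2. Hence tw(G) = 2 exactly.

Treewidth 2.
One optimal decomposition is:
Bags: B1 = {a, b, c}  B2 = {a, c, d}
Tree: B1–B2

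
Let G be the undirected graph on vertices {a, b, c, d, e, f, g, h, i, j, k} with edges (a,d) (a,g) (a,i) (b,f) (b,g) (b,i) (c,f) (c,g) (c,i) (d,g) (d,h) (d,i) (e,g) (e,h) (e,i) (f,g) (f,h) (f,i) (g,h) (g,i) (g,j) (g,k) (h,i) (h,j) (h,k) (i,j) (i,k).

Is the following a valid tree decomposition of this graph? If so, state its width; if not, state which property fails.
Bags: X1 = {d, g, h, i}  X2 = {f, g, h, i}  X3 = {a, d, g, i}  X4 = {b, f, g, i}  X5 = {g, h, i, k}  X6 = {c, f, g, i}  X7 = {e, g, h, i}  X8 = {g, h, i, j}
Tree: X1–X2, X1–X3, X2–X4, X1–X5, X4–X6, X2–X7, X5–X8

Yes; width 3.

Vertex coverage: the bags together contain {a, b, c, d, e, f, g, h, i, j, k}, the full vertex set. Edge coverage: each edge of G has both endpoints in at least one bag. Running intersection: for every vertex, the bags containing it form a connected subtree. All three properties hold, so this is a valid tree decomposition of width max|bag| − 1 = 3, and hence tw(G) ≤ 3.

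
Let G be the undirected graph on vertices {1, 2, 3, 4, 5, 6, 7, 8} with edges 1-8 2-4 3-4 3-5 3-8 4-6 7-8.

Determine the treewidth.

A width-1 tree decomposition is:
Bags: B1 = {3, 8}  B2 = {1, 8}  B3 = {3, 5}  B4 = {3, 4}  B5 = {4, 6}  B6 = {2, 4}  B7 = {7, 8}
Tree: B1–B2, B1–B3, B1–B4, B4–B5, B4–B6, B2–B7
Every bag has size at most 2, so the width is 2 − 1 = 1 and tw(G) ≤ 1. Any graph with an edge has treewidth ≥ 1, and G has the edge 3–8. The upper and lower bounds meet at 1, so that is the treewidth.

1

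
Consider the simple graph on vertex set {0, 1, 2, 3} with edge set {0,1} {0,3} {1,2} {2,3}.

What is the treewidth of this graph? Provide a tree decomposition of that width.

Each bag holds 3 vertices, so the decomposition has width 2, which upper-bounds the treewidth. The edges 0–3–2–1–0 form a cycle, so G is not a tree and its treewidth is at least 2. The upper and lower bounds meet at 2, so that is the treewidth.

Treewidth 2.
One optimal decomposition is:
Bags: B1 = {0, 2, 3}  B2 = {0, 1, 2}
Tree: B1–B2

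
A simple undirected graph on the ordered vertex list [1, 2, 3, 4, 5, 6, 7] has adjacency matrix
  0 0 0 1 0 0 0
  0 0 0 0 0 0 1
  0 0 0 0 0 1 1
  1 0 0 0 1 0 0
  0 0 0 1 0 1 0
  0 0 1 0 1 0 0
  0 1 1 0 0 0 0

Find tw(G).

A width-1 tree decomposition is:
Bags: B1 = {1, 4}  B2 = {4, 5}  B3 = {5, 6}  B4 = {3, 6}  B5 = {3, 7}  B6 = {2, 7}
Tree: B1–B2, B2–B3, B3–B4, B4–B5, B5–B6
The largest bag has 2 vertices, giving width 1; this decomposition certifies tw(G) ≤ 1. Since G has at least one edge (e.g. 1–4), it is not an edgeless graph, so tw(G) ≥ 1. Combining the bounds, tw(G) = 1.

1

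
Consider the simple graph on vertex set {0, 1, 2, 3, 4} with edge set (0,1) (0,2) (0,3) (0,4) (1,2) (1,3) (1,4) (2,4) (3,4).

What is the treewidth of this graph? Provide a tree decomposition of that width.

Treewidth 3.
Bags: B1 = {0, 1, 2, 4}  B2 = {0, 1, 3, 4}
Tree: B1–B2

Every bag has size at most 4, so the width is 4 − 1 = 3 and tw(G) ≤ 3. On the other hand G contains the 4-clique {0, 1, 2, 4}. A clique must lie in a single bag of any decomposition, so no decomposition can have width below 3. Hence tw(G) = 3 exactly.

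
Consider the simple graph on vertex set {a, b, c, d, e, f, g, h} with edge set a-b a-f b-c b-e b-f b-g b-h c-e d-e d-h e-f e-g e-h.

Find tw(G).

2

A width-2 tree decomposition is:
Bags: B1 = {d, e, h}  B2 = {b, e, h}  B3 = {b, e, f}  B4 = {a, b, f}  B5 = {b, c, e}  B6 = {b, e, g}
Tree: B1–B2, B2–B3, B3–B4, B2–B5, B5–B6
Every bag has size at most 3, so the width is 3 − 1 = 2 and tw(G) ≤ 2. Conversely, {d, e, h} is a clique of size 3, and the vertices of any clique must share a bag in every tree decomposition; so some bag has ≥ 3 vertices and tw(G) ≥ 2. The upper and lower bounds meet at 2, so that is the treewidth.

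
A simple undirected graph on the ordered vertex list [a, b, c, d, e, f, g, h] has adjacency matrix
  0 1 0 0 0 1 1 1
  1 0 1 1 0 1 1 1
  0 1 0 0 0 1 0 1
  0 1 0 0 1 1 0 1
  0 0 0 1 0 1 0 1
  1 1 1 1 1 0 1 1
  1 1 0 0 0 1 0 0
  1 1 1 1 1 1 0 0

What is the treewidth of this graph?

A width-3 tree decomposition is:
Bags: B1 = {a, b, f, h}  B2 = {b, d, f, h}  B3 = {a, b, f, g}  B4 = {b, c, f, h}  B5 = {d, e, f, h}
Tree: B1–B2, B1–B3, B1–B4, B2–B5
Each bag holds 4 vertices, so the decomposition has width 3, which upper-bounds the treewidth. Conversely, {a, b, f, g} is a clique of size 4, and the vertices of any clique must share a bag in every tree decomposition; so some bag has ≥ 4 vertices and tw(G) ≥ 3. The upper and lower bounds meet at 3, so that is the treewidth.

3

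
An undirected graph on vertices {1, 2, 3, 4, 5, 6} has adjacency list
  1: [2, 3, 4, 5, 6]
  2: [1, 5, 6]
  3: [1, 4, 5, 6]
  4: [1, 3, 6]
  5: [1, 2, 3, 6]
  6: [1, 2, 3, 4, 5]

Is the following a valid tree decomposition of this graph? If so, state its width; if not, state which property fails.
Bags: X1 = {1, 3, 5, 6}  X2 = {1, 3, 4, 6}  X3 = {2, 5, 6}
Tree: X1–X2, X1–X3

No — edge (1,2) lies in no bag.

A tree decomposition must satisfy three properties: every vertex lies in some bag; for every edge, both endpoints lie together in some bag; and for every vertex, the bags containing it form a connected subtree. Here edge (1,2) lies in no bag, so the decomposition is invalid.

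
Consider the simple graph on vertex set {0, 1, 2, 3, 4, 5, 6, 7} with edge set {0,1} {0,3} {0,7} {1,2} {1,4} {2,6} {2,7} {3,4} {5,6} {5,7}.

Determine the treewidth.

2

A width-2 tree decomposition is:
Bags: B1 = {1, 3, 4}  B2 = {0, 1, 3}  B3 = {0, 1, 2}  B4 = {0, 2, 7}  B5 = {2, 6, 7}  B6 = {5, 6, 7}
Tree: B1–B2, B2–B3, B3–B4, B4–B5, B5–B6
Each bag holds 3 vertices, so the decomposition has width 2, which upper-bounds the treewidth. For the lower bound, G contains the cycle 4–3–0–1–4, so G is not a forest; only forests have treewidth ≤ 1, hence tw(G) ≥ 2. Therefore the treewidth is 2.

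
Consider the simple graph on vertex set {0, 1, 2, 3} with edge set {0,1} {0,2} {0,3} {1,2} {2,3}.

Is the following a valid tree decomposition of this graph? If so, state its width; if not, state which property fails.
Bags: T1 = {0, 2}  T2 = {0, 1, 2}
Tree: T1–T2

A tree decomposition must satisfy three properties: every vertex lies in some bag; for every edge, both endpoints lie together in some bag; and for every vertex, the bags containing it form a connected subtree. Here vertex 3 appears in no bag, so the decomposition is invalid.

No — vertex 3 appears in no bag.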